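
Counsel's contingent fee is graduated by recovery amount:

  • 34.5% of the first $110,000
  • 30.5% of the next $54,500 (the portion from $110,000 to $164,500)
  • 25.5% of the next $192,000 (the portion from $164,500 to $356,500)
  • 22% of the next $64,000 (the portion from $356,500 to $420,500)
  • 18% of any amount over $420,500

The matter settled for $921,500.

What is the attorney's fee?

$207,792.50

First $110,000 at 34.5% = $37,950.00
Next $54,500 at 30.5% = $16,622.50
Next $192,000 at 25.5% = $48,960.00
Next $64,000 at 22% = $14,080.00
Remaining $501,000 at 18% = $90,180.00
Fee: $37,950.00 + $16,622.50 + $48,960.00 + $14,080.00 + $90,180.00 = $207,792.50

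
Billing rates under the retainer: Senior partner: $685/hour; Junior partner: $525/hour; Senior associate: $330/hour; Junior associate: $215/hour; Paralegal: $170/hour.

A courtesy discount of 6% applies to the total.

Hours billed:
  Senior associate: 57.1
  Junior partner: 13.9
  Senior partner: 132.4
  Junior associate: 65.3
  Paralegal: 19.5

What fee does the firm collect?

Senior partner: 132.4 × $685 = $90,694.00
Junior partner: 13.9 × $525 = $7,297.50
Senior associate: 57.1 × $330 = $18,843.00
Junior associate: 65.3 × $215 = $14,039.50
Paralegal: 19.5 × $170 = $3,315.00
Subtotal: $134,189.00
Less 6% discount: −$8,051.34
Total: $134,189.00 − $8,051.34 = $126,137.66

$126,137.66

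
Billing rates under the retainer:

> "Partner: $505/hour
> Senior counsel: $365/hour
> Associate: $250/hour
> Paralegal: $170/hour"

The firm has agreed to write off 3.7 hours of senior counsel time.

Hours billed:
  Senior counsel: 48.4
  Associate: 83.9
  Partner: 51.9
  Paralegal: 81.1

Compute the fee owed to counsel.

Partner: 51.9 × $505 = $26,209.50
Senior counsel: 48.4 × $365 = $17,666.00
Associate: 83.9 × $250 = $20,975.00
Paralegal: 81.1 × $170 = $13,787.00
Subtotal: $78,637.50
Write-off: 3.7 × $365 = $1,350.50
Total: $78,637.50 − $1,350.50 = $77,287.00

$77,287.00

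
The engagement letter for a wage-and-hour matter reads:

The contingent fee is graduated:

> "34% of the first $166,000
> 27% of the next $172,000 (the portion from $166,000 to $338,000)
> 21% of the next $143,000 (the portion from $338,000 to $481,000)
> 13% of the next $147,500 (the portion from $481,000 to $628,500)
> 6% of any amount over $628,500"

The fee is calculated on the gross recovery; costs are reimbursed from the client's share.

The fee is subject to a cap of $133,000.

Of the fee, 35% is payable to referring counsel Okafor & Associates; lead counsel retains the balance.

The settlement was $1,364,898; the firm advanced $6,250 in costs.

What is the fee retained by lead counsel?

$86,450.00

Fee base is the gross recovery, $1,364,898; costs are reimbursed separately.
First $166,000 at 34% = $56,440.00
Next $172,000 at 27% = $46,440.00
Next $143,000 at 21% = $30,030.00
Next $147,500 at 13% = $19,175.00
Remaining $736,398 at 6% = $44,183.88
Fee: $56,440.00 + $46,440.00 + $30,030.00 + $19,175.00 + $44,183.88 = $196,268.88
$196,268.88 exceeds the $133,000 cap, so the fee is capped at $133,000.00.
Referral share: 35% of $133,000.00 = $46,550.00; lead counsel retains $133,000.00 − $46,550.00 = $86,450.00.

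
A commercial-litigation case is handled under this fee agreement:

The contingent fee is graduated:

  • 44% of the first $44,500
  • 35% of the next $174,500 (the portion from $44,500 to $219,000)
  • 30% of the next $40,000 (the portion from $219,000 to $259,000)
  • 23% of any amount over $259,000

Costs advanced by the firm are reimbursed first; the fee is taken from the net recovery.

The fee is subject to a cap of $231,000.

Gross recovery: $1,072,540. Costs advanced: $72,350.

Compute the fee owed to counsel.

Fee base (net of costs): $1,072,540 − $72,350 = $1,000,190
First $44,500 at 44% = $19,580.00
Next $174,500 at 35% = $61,075.00
Next $40,000 at 30% = $12,000.00
Remaining $741,190 at 23% = $170,473.70
Fee: $19,580.00 + $61,075.00 + $12,000.00 + $170,473.70 = $263,128.70
$263,128.70 exceeds the $231,000 cap, so the fee is capped at $231,000.00.

$231,000.00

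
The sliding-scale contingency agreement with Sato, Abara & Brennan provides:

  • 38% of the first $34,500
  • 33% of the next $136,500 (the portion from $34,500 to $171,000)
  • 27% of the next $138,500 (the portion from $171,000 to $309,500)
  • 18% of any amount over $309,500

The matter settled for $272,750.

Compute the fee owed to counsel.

First $34,500 at 38% = $13,110.00
Next $136,500 at 33% = $45,045.00
Remaining $101,750 at 27% = $27,472.50
Fee: $13,110.00 + $45,045.00 + $27,472.50 = $85,627.50

$85,627.50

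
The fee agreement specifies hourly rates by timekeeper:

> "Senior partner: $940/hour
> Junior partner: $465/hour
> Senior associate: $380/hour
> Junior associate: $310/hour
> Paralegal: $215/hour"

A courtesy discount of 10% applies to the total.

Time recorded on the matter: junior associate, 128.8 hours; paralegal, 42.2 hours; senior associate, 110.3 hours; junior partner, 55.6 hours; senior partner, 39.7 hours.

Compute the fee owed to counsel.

Senior partner: 39.7 × $940 = $37,318.00
Junior partner: 55.6 × $465 = $25,854.00
Senior associate: 110.3 × $380 = $41,914.00
Junior associate: 128.8 × $310 = $39,928.00
Paralegal: 42.2 × $215 = $9,073.00
Subtotal: $154,087.00
Less 10% discount: −$15,408.70
Total: $154,087.00 − $15,408.70 = $138,678.30

$138,678.30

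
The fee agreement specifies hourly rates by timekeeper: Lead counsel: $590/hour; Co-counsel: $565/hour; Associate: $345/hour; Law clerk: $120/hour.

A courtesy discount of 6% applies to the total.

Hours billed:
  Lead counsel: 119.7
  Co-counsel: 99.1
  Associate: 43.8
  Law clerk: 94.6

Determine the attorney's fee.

$143,892.85

Lead counsel: 119.7 × $590 = $70,623.00
Co-counsel: 99.1 × $565 = $55,991.50
Associate: 43.8 × $345 = $15,111.00
Law clerk: 94.6 × $120 = $11,352.00
Subtotal: $153,077.50
Less 6% discount: −$9,184.65
Total: $153,077.50 − $9,184.65 = $143,892.85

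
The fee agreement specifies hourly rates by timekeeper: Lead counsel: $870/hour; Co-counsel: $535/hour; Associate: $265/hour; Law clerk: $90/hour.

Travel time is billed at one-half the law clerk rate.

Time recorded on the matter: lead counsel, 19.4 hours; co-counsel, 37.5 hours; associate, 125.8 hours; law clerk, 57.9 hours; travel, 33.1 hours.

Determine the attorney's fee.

Lead counsel: 19.4 × $870 = $16,878.00
Co-counsel: 37.5 × $535 = $20,062.50
Associate: 125.8 × $265 = $33,337.00
Law clerk: 57.9 × $90 = $5,211.00
Subtotal: $16,878.00 + $20,062.50 + $33,337.00 + $5,211.00 = $75,488.50
Travel: 33.1 × ($90 ÷ 2) = 33.1 × $45.00 = $1,489.50
Total: $75,488.50 + $1,489.50 = $76,978.00

$76,978.00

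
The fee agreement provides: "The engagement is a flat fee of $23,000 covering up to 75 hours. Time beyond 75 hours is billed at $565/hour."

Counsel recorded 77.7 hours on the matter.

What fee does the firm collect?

Flat fee: $23,000.00
Excess hours: 77.7 − 75 = 2.7
Overrun: 2.7 × $565 = $1,525.50
Total: $23,000.00 + $1,525.50 = $24,525.50

$24,525.50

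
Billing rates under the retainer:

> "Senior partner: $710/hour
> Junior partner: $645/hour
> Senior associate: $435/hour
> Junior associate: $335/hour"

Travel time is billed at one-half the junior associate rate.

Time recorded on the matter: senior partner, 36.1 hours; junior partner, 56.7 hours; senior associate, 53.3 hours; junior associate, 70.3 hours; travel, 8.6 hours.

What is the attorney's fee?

$110,379.00

Senior partner: 36.1 × $710 = $25,631.00
Junior partner: 56.7 × $645 = $36,571.50
Senior associate: 53.3 × $435 = $23,185.50
Junior associate: 70.3 × $335 = $23,550.50
Subtotal: $25,631.00 + $36,571.50 + $23,185.50 + $23,550.50 = $108,938.50
Travel: 8.6 × ($335 ÷ 2) = 8.6 × $167.50 = $1,440.50
Total: $108,938.50 + $1,440.50 = $110,379.00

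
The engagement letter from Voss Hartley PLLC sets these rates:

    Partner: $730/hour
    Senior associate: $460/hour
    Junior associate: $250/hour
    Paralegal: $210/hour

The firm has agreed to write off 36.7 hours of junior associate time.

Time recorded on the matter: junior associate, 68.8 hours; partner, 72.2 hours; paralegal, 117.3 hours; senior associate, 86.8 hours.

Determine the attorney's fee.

$125,292.00

Partner: 72.2 × $730 = $52,706.00
Senior associate: 86.8 × $460 = $39,928.00
Junior associate: 68.8 × $250 = $17,200.00
Paralegal: 117.3 × $210 = $24,633.00
Subtotal: $134,467.00
Write-off: 36.7 × $250 = $9,175.00
Total: $134,467.00 − $9,175.00 = $125,292.00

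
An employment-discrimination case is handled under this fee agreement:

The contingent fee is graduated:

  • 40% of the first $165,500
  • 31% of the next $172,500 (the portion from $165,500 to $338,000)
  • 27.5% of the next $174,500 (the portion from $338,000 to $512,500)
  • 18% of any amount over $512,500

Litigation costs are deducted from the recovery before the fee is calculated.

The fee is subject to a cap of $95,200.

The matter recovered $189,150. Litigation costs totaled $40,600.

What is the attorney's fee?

Fee base (net of costs): $189,150 − $40,600 = $148,550
First $148,550 at 40% = $59,420.00
$59,420.00 is under the $95,200 cap.

$59,420.00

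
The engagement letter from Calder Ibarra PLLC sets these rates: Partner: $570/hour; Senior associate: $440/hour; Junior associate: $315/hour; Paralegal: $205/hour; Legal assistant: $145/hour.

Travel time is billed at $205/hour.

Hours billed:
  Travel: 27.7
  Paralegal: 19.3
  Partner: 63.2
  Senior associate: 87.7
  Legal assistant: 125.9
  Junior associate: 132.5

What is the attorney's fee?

$144,240.00

Partner: 63.2 × $570 = $36,024.00
Senior associate: 87.7 × $440 = $38,588.00
Junior associate: 132.5 × $315 = $41,737.50
Paralegal: 19.3 × $205 = $3,956.50
Legal assistant: 125.9 × $145 = $18,255.50
Subtotal: $36,024.00 + $38,588.00 + $41,737.50 + $3,956.50 + $18,255.50 = $138,561.50
Travel: 27.7 × $205 = $5,678.50
Total: $138,561.50 + $5,678.50 = $144,240.00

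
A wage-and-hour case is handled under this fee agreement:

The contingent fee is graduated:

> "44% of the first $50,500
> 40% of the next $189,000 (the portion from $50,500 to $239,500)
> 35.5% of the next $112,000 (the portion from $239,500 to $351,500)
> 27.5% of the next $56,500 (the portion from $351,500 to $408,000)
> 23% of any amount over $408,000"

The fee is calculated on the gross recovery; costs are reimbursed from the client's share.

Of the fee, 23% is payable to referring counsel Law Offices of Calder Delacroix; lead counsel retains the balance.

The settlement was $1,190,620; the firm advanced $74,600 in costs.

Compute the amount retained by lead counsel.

$256,502.48

Fee base is the gross recovery, $1,190,620; costs are reimbursed separately.
First $50,500 at 44% = $22,220.00
Next $189,000 at 40% = $75,600.00
Next $112,000 at 35.5% = $39,760.00
Next $56,500 at 27.5% = $15,537.50
Remaining $782,620 at 23% = $180,002.60
Fee: $22,220.00 + $75,600.00 + $39,760.00 + $15,537.50 + $180,002.60 = $333,120.10
Referral share: 23% of $333,120.10 = $76,617.62; lead counsel retains $333,120.10 − $76,617.62 = $256,502.48.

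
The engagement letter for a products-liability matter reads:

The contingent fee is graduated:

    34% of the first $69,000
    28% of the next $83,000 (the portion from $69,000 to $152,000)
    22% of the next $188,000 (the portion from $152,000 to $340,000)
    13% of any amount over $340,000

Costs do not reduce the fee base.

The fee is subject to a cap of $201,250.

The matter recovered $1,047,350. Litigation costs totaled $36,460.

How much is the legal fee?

Fee base is the gross recovery, $1,047,350; costs are reimbursed separately.
First $69,000 at 34% = $23,460.00
Next $83,000 at 28% = $23,240.00
Next $188,000 at 22% = $41,360.00
Remaining $707,350 at 13% = $91,955.50
Fee: $23,460.00 + $23,240.00 + $41,360.00 + $91,955.50 = $180,015.50
$180,015.50 is under the $201,250 cap.

$180,015.50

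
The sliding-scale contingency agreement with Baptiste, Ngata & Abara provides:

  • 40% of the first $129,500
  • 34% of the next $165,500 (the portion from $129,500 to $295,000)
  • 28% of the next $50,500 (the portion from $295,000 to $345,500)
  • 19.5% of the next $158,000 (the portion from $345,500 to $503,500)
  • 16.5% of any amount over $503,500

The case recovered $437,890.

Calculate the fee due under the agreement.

$140,226.05

First $129,500 at 40% = $51,800.00
Next $165,500 at 34% = $56,270.00
Next $50,500 at 28% = $14,140.00
Remaining $92,390 at 19.5% = $18,016.05
Fee: $51,800.00 + $56,270.00 + $14,140.00 + $18,016.05 = $140,226.05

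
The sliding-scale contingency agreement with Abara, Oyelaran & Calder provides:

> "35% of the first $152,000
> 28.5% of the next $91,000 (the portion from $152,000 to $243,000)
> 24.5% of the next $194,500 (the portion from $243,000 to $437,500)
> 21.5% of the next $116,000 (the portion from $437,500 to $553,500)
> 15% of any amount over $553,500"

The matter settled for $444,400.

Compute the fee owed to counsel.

$128,271.00

First $152,000 at 35% = $53,200.00
Next $91,000 at 28.5% = $25,935.00
Next $194,500 at 24.5% = $47,652.50
Remaining $6,900 at 21.5% = $1,483.50
Fee: $53,200.00 + $25,935.00 + $47,652.50 + $1,483.50 = $128,271.00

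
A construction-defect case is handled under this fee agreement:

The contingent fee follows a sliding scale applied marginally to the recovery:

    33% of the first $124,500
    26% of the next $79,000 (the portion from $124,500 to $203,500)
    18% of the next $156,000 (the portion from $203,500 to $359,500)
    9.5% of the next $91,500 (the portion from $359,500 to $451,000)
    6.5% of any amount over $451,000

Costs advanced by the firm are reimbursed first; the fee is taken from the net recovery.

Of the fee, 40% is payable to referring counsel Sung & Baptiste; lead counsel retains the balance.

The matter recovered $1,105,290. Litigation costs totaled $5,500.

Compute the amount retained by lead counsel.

Fee base (net of costs): $1,105,290 − $5,500 = $1,099,790
First $124,500 at 33% = $41,085.00
Next $79,000 at 26% = $20,540.00
Next $156,000 at 18% = $28,080.00
Next $91,500 at 9.5% = $8,692.50
Remaining $648,790 at 6.5% = $42,171.35
Fee: $41,085.00 + $20,540.00 + $28,080.00 + $8,692.50 + $42,171.35 = $140,568.85
Referral share: 40% of $140,568.85 = $56,227.54; lead counsel retains $140,568.85 − $56,227.54 = $84,341.31.

$84,341.31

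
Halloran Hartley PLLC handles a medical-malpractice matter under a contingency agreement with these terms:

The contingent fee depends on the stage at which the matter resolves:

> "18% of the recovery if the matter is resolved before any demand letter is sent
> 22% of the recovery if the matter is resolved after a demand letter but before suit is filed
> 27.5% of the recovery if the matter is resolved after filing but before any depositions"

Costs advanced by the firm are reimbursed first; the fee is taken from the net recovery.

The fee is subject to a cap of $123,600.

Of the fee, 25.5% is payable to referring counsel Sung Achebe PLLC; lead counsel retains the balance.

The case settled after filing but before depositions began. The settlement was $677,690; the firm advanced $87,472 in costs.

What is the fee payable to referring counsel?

Fee base (net of costs): $677,690 − $87,472 = $590,218
The matter settled after filing but before depositions began, so the 27.5% rate applies.
$590,218 × 27.5% = $162,309.95
$162,309.95 exceeds the $123,600 cap, so the fee is capped at $123,600.00.
Referral share: 25.5% of $123,600.00 = $31,518.00; lead counsel retains $123,600.00 − $31,518.00 = $92,082.00.

$31,518.00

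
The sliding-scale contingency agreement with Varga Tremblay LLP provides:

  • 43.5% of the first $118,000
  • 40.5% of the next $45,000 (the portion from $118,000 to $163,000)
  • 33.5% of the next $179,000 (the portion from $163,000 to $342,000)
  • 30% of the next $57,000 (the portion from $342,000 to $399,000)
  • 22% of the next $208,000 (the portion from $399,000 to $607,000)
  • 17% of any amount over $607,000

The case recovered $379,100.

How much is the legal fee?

$140,650.00

First $118,000 at 43.5% = $51,330.00
Next $45,000 at 40.5% = $18,225.00
Next $179,000 at 33.5% = $59,965.00
Remaining $37,100 at 30% = $11,130.00
Fee: $51,330.00 + $18,225.00 + $59,965.00 + $11,130.00 = $140,650.00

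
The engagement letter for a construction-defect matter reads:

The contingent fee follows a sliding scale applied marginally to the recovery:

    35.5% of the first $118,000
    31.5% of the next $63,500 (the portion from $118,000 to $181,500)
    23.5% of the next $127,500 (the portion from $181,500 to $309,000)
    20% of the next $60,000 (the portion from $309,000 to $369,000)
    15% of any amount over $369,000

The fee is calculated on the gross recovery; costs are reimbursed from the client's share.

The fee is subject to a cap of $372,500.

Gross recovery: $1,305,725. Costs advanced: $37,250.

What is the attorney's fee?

Fee base is the gross recovery, $1,305,725; costs are reimbursed separately.
First $118,000 at 35.5% = $41,890.00
Next $63,500 at 31.5% = $20,002.50
Next $127,500 at 23.5% = $29,962.50
Next $60,000 at 20% = $12,000.00
Remaining $936,725 at 15% = $140,508.75
Fee: $41,890.00 + $20,002.50 + $29,962.50 + $12,000.00 + $140,508.75 = $244,363.75
$244,363.75 is under the $372,500 cap.

$244,363.75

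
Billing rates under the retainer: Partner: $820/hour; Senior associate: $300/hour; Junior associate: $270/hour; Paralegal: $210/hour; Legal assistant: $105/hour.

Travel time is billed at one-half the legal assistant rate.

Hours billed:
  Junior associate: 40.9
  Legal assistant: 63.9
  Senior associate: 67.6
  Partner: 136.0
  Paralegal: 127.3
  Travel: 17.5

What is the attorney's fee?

$177,204.25

Partner: 136.0 × $820 = $111,520.00
Senior associate: 67.6 × $300 = $20,280.00
Junior associate: 40.9 × $270 = $11,043.00
Paralegal: 127.3 × $210 = $26,733.00
Legal assistant: 63.9 × $105 = $6,709.50
Subtotal: $111,520.00 + $20,280.00 + $11,043.00 + $26,733.00 + $6,709.50 = $176,285.50
Travel: 17.5 × ($105 ÷ 2) = 17.5 × $52.50 = $918.75
Total: $176,285.50 + $918.75 = $177,204.25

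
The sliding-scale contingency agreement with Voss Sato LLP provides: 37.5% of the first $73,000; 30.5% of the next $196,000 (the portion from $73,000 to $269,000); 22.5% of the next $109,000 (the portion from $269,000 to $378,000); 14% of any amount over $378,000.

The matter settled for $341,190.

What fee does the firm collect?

$103,397.75

First $73,000 at 37.5% = $27,375.00
Next $196,000 at 30.5% = $59,780.00
Remaining $72,190 at 22.5% = $16,242.75
Fee: $27,375.00 + $59,780.00 + $16,242.75 = $103,397.75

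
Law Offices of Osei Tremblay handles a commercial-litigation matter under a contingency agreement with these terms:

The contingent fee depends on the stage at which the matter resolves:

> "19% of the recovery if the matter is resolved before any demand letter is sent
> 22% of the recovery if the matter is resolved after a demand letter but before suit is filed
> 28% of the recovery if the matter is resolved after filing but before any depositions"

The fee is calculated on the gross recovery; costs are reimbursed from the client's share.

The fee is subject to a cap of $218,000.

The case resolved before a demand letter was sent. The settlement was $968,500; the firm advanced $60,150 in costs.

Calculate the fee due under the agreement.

Fee base is the gross recovery, $968,500; costs are reimbursed separately.
The matter resolved before a demand letter was sent, so the 19% rate applies.
$968,500 × 19% = $184,015.00
$184,015.00 is under the $218,000 cap.

$184,015.00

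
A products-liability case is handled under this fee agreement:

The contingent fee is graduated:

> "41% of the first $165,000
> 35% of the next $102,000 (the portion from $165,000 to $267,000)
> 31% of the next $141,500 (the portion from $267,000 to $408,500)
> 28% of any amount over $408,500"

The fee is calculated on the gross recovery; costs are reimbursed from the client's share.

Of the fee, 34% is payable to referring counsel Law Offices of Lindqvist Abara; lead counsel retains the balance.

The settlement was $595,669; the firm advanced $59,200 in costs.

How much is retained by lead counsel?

Fee base is the gross recovery, $595,669; costs are reimbursed separately.
First $165,000 at 41% = $67,650.00
Next $102,000 at 35% = $35,700.00
Next $141,500 at 31% = $43,865.00
Remaining $187,169 at 28% = $52,407.32
Fee: $67,650.00 + $35,700.00 + $43,865.00 + $52,407.32 = $199,622.32
Referral share: 34% of $199,622.32 = $67,871.59; lead counsel retains $199,622.32 − $67,871.59 = $131,750.73.

$131,750.73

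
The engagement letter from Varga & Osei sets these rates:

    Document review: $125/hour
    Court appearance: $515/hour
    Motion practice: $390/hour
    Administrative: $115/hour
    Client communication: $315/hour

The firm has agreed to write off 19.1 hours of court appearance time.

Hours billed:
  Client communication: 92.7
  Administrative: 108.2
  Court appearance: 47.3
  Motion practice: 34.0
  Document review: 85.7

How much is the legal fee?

Document review: 85.7 × $125 = $10,712.50
Court appearance: 47.3 × $515 = $24,359.50
Motion practice: 34.0 × $390 = $13,260.00
Administrative: 108.2 × $115 = $12,443.00
Client communication: 92.7 × $315 = $29,200.50
Subtotal: $89,975.50
Write-off: 19.1 × $515 = $9,836.50
Total: $89,975.50 − $9,836.50 = $80,139.00

$80,139.00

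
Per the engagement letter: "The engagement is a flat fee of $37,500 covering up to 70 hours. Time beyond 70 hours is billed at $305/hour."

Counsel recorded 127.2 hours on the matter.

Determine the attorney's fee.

Flat fee: $37,500.00
Excess hours: 127.2 − 70 = 57.2
Overrun: 57.2 × $305 = $17,446.00
Total: $37,500.00 + $17,446.00 = $54,946.00

$54,946.00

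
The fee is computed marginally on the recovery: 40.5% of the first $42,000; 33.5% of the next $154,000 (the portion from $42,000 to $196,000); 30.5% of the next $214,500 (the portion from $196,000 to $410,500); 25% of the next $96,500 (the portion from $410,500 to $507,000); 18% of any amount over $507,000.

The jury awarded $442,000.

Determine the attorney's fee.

$141,897.50

First $42,000 at 40.5% = $17,010.00
Next $154,000 at 33.5% = $51,590.00
Next $214,500 at 30.5% = $65,422.50
Remaining $31,500 at 25% = $7,875.00
Fee: $17,010.00 + $51,590.00 + $65,422.50 + $7,875.00 = $141,897.50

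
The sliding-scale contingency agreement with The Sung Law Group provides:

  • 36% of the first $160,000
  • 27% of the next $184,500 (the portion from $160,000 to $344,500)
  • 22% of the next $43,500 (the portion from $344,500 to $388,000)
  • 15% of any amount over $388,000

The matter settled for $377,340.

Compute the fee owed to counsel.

First $160,000 at 36% = $57,600.00
Next $184,500 at 27% = $49,815.00
Remaining $32,840 at 22% = $7,224.80
Fee: $57,600.00 + $49,815.00 + $7,224.80 = $114,639.80

$114,639.80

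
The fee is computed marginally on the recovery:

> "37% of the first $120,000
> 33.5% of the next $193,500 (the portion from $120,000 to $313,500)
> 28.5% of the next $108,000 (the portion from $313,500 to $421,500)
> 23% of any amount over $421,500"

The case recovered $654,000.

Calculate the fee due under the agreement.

First $120,000 at 37% = $44,400.00
Next $193,500 at 33.5% = $64,822.50
Next $108,000 at 28.5% = $30,780.00
Remaining $232,500 at 23% = $53,475.00
Fee: $44,400.00 + $64,822.50 + $30,780.00 + $53,475.00 = $193,477.50

$193,477.50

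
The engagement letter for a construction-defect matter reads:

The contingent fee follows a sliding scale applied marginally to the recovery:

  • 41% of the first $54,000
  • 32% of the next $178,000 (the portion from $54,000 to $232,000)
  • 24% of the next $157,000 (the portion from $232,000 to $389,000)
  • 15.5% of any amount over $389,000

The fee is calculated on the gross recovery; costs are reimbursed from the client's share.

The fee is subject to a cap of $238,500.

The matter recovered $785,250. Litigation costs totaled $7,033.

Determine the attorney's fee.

Fee base is the gross recovery, $785,250; costs are reimbursed separately.
First $54,000 at 41% = $22,140.00
Next $178,000 at 32% = $56,960.00
Next $157,000 at 24% = $37,680.00
Remaining $396,250 at 15.5% = $61,418.75
Fee: $22,140.00 + $56,960.00 + $37,680.00 + $61,418.75 = $178,198.75
$178,198.75 is under the $238,500 cap.

$178,198.75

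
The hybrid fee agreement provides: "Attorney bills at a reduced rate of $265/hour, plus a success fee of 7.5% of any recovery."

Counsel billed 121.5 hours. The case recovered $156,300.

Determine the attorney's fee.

$43,920.00

Hourly: 121.5 × $265 = $32,197.50
Success fee: 7.5% of $156,300 = $11,722.50
Total: $32,197.50 + $11,722.50 = $43,920.00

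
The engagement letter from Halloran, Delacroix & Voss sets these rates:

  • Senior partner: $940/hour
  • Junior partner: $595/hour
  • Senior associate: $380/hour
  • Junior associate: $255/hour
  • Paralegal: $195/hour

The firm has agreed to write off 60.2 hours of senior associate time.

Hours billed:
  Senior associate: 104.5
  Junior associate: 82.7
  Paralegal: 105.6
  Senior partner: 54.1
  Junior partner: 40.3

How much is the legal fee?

$133,347.00

Senior partner: 54.1 × $940 = $50,854.00
Junior partner: 40.3 × $595 = $23,978.50
Senior associate: 104.5 × $380 = $39,710.00
Junior associate: 82.7 × $255 = $21,088.50
Paralegal: 105.6 × $195 = $20,592.00
Subtotal: $156,223.00
Write-off: 60.2 × $380 = $22,876.00
Total: $156,223.00 − $22,876.00 = $133,347.00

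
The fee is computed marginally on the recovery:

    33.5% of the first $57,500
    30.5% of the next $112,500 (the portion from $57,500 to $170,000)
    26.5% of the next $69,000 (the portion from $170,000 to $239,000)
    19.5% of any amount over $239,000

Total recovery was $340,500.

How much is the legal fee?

First $57,500 at 33.5% = $19,262.50
Next $112,500 at 30.5% = $34,312.50
Next $69,000 at 26.5% = $18,285.00
Remaining $101,500 at 19.5% = $19,792.50
Fee: $19,262.50 + $34,312.50 + $18,285.00 + $19,792.50 = $91,652.50

$91,652.50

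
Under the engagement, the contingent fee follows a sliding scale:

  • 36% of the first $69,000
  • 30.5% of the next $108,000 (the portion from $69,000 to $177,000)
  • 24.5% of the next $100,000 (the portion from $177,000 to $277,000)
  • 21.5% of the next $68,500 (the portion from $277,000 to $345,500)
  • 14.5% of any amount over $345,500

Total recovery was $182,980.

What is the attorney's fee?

First $69,000 at 36% = $24,840.00
Next $108,000 at 30.5% = $32,940.00
Remaining $5,980 at 24.5% = $1,465.10
Fee: $24,840.00 + $32,940.00 + $1,465.10 = $59,245.10

$59,245.10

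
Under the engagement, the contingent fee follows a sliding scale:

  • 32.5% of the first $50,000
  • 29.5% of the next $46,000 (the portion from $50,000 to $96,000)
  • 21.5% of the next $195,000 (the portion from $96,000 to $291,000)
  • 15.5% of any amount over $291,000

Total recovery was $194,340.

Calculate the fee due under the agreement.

$50,963.10

First $50,000 at 32.5% = $16,250.00
Next $46,000 at 29.5% = $13,570.00
Remaining $98,340 at 21.5% = $21,143.10
Fee: $16,250.00 + $13,570.00 + $21,143.10 = $50,963.10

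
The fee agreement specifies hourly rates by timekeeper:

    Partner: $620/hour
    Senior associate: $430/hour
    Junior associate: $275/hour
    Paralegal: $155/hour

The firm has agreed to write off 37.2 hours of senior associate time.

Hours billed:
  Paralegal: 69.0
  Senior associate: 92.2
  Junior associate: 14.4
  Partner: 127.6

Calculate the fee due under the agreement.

Partner: 127.6 × $620 = $79,112.00
Senior associate: 92.2 × $430 = $39,646.00
Junior associate: 14.4 × $275 = $3,960.00
Paralegal: 69.0 × $155 = $10,695.00
Subtotal: $133,413.00
Write-off: 37.2 × $430 = $15,996.00
Total: $133,413.00 − $15,996.00 = $117,417.00

$117,417.00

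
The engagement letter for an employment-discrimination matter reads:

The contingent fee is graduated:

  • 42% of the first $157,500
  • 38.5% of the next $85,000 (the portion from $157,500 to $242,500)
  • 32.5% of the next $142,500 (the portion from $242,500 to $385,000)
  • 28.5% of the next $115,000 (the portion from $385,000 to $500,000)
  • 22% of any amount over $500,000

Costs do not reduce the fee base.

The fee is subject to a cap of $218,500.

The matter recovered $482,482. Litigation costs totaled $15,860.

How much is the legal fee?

Fee base is the gross recovery, $482,482; costs are reimbursed separately.
First $157,500 at 42% = $66,150.00
Next $85,000 at 38.5% = $32,725.00
Next $142,500 at 32.5% = $46,312.50
Remaining $97,482 at 28.5% = $27,782.37
Fee: $66,150.00 + $32,725.00 + $46,312.50 + $27,782.37 = $172,969.87
$172,969.87 is under the $218,500 cap.

$172,969.87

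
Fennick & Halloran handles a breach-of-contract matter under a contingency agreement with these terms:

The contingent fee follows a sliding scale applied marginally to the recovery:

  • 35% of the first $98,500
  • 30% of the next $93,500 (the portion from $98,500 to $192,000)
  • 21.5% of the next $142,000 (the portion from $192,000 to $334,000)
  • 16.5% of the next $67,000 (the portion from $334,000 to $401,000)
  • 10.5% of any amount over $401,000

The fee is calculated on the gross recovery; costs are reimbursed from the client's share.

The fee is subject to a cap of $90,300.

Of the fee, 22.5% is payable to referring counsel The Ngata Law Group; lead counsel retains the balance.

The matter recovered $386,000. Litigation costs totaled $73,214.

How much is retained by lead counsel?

Fee base is the gross recovery, $386,000; costs are reimbursed separately.
First $98,500 at 35% = $34,475.00
Next $93,500 at 30% = $28,050.00
Next $142,000 at 21.5% = $30,530.00
Remaining $52,000 at 16.5% = $8,580.00
Fee: $34,475.00 + $28,050.00 + $30,530.00 + $8,580.00 = $101,635.00
$101,635.00 exceeds the $90,300 cap, so the fee is capped at $90,300.00.
Referral share: 22.5% of $90,300.00 = $20,317.50; lead counsel retains $90,300.00 − $20,317.50 = $69,982.50.

$69,982.50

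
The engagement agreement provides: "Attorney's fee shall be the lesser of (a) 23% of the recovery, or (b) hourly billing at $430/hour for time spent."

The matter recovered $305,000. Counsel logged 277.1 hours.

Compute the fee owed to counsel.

(a) 23% of $305,000 = $70,150.00
(b) 277.1 × $430 = $119,153.00
The lesser is (a): $70,150.00.

$70,150.00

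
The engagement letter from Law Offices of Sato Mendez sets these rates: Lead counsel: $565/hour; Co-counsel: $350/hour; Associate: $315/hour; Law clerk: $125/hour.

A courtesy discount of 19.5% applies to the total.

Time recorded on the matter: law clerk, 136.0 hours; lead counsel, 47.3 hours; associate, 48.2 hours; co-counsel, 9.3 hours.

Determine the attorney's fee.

$50,040.81

Lead counsel: 47.3 × $565 = $26,724.50
Co-counsel: 9.3 × $350 = $3,255.00
Associate: 48.2 × $315 = $15,183.00
Law clerk: 136.0 × $125 = $17,000.00
Subtotal: $62,162.50
Less 19.5% discount: −$12,121.69
Total: $62,162.50 − $12,121.69 = $50,040.81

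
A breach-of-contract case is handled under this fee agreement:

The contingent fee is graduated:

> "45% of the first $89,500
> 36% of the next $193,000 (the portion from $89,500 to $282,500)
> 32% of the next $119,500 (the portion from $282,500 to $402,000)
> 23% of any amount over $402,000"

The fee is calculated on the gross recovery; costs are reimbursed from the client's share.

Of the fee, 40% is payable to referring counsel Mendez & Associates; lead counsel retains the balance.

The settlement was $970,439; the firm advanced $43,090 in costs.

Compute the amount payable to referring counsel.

$111,494.39

Fee base is the gross recovery, $970,439; costs are reimbursed separately.
First $89,500 at 45% = $40,275.00
Next $193,000 at 36% = $69,480.00
Next $119,500 at 32% = $38,240.00
Remaining $568,439 at 23% = $130,740.97
Fee: $40,275.00 + $69,480.00 + $38,240.00 + $130,740.97 = $278,735.97
Referral share: 40% of $278,735.97 = $111,494.39; lead counsel retains $278,735.97 − $111,494.39 = $167,241.58.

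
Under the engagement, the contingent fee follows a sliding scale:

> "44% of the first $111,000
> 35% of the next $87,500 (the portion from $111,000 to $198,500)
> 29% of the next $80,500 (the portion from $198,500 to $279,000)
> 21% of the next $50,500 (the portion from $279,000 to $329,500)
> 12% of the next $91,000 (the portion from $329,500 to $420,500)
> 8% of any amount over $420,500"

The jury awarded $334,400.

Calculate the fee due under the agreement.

First $111,000 at 44% = $48,840.00
Next $87,500 at 35% = $30,625.00
Next $80,500 at 29% = $23,345.00
Next $50,500 at 21% = $10,605.00
Remaining $4,900 at 12% = $588.00
Fee: $48,840.00 + $30,625.00 + $23,345.00 + $10,605.00 + $588.00 = $114,003.00

$114,003.00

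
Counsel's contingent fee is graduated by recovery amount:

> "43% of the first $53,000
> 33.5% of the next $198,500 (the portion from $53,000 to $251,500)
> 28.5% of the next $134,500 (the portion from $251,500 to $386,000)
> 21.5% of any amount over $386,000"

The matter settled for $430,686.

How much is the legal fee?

First $53,000 at 43% = $22,790.00
Next $198,500 at 33.5% = $66,497.50
Next $134,500 at 28.5% = $38,332.50
Remaining $44,686 at 21.5% = $9,607.49
Fee: $22,790.00 + $66,497.50 + $38,332.50 + $9,607.49 = $137,227.49

$137,227.49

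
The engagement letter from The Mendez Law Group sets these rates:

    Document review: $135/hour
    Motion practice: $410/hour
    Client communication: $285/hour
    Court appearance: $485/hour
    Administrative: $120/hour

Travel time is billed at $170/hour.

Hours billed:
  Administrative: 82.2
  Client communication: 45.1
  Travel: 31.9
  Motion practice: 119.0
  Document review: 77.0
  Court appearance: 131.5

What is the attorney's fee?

Document review: 77.0 × $135 = $10,395.00
Motion practice: 119.0 × $410 = $48,790.00
Client communication: 45.1 × $285 = $12,853.50
Court appearance: 131.5 × $485 = $63,777.50
Administrative: 82.2 × $120 = $9,864.00
Subtotal: $10,395.00 + $48,790.00 + $12,853.50 + $63,777.50 + $9,864.00 = $145,680.00
Travel: 31.9 × $170 = $5,423.00
Total: $145,680.00 + $5,423.00 = $151,103.00

$151,103.00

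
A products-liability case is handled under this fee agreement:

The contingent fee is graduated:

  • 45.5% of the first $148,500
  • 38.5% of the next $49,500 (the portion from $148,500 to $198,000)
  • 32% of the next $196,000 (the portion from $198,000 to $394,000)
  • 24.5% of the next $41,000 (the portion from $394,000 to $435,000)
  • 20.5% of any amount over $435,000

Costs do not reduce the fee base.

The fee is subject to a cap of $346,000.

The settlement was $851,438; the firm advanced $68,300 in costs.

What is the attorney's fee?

Fee base is the gross recovery, $851,438; costs are reimbursed separately.
First $148,500 at 45.5% = $67,567.50
Next $49,500 at 38.5% = $19,057.50
Next $196,000 at 32% = $62,720.00
Next $41,000 at 24.5% = $10,045.00
Remaining $416,438 at 20.5% = $85,369.79
Fee: $67,567.50 + $19,057.50 + $62,720.00 + $10,045.00 + $85,369.79 = $244,759.79
$244,759.79 is under the $346,000 cap.

$244,759.79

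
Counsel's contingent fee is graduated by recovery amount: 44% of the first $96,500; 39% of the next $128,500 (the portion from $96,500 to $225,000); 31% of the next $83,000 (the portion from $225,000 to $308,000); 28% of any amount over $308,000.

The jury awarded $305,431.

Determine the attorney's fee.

$117,508.61

First $96,500 at 44% = $42,460.00
Next $128,500 at 39% = $50,115.00
Remaining $80,431 at 31% = $24,933.61
Fee: $42,460.00 + $50,115.00 + $24,933.61 = $117,508.61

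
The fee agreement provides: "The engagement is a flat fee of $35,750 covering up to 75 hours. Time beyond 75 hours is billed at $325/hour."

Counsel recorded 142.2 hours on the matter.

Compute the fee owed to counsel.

Flat fee: $35,750.00
Excess hours: 142.2 − 75 = 67.2
Overrun: 67.2 × $325 = $21,840.00
Total: $35,750.00 + $21,840.00 = $57,590.00

$57,590.00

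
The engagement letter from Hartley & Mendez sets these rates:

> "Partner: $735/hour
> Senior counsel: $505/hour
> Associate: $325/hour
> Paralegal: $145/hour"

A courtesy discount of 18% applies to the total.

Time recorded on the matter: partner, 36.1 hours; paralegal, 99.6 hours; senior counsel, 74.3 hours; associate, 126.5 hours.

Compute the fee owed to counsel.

Partner: 36.1 × $735 = $26,533.50
Senior counsel: 74.3 × $505 = $37,521.50
Associate: 126.5 × $325 = $41,112.50
Paralegal: 99.6 × $145 = $14,442.00
Subtotal: $119,609.50
Less 18% discount: −$21,529.71
Total: $119,609.50 − $21,529.71 = $98,079.79

$98,079.79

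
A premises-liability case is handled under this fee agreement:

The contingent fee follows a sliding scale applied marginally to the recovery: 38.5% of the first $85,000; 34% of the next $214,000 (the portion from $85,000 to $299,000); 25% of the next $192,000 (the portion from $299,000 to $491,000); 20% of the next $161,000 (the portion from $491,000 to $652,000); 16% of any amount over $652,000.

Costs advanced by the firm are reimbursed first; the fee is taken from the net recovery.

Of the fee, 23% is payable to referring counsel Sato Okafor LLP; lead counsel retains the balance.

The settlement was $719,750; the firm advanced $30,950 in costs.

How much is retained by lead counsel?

$147,511.21

Fee base (net of costs): $719,750 − $30,950 = $688,800
First $85,000 at 38.5% = $32,725.00
Next $214,000 at 34% = $72,760.00
Next $192,000 at 25% = $48,000.00
Next $161,000 at 20% = $32,200.00
Remaining $36,800 at 16% = $5,888.00
Fee: $32,725.00 + $72,760.00 + $48,000.00 + $32,200.00 + $5,888.00 = $191,573.00
Referral share: 23% of $191,573.00 = $44,061.79; lead counsel retains $191,573.00 − $44,061.79 = $147,511.21.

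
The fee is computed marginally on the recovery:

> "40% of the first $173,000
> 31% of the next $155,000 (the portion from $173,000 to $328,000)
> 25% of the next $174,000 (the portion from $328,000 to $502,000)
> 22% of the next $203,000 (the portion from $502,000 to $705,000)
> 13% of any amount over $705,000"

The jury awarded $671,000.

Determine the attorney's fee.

$197,930.00

First $173,000 at 40% = $69,200.00
Next $155,000 at 31% = $48,050.00
Next $174,000 at 25% = $43,500.00
Remaining $169,000 at 22% = $37,180.00
Fee: $69,200.00 + $48,050.00 + $43,500.00 + $37,180.00 = $197,930.00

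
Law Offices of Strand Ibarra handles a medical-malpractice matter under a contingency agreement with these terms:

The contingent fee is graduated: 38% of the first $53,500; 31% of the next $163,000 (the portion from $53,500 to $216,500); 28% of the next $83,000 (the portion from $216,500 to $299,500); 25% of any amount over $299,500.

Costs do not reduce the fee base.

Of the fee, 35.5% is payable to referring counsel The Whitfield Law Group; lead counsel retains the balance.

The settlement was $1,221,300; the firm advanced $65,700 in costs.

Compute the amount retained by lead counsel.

Fee base is the gross recovery, $1,221,300; costs are reimbursed separately.
First $53,500 at 38% = $20,330.00
Next $163,000 at 31% = $50,530.00
Next $83,000 at 28% = $23,240.00
Remaining $921,800 at 25% = $230,450.00
Fee: $20,330.00 + $50,530.00 + $23,240.00 + $230,450.00 = $324,550.00
Referral share: 35.5% of $324,550.00 = $115,215.25; lead counsel retains $324,550.00 − $115,215.25 = $209,334.75.

$209,334.75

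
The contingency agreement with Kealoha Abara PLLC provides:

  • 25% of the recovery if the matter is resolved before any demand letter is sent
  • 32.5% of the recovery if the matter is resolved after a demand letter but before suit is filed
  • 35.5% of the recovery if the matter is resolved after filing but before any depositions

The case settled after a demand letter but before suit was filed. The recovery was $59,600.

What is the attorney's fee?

The matter settled after a demand letter but before suit was filed, so the 32.5% rate applies.
$59,600 × 32.5% = $19,370.00

$19,370.00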